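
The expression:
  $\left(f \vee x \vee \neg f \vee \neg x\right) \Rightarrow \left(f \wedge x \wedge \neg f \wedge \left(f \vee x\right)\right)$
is never true.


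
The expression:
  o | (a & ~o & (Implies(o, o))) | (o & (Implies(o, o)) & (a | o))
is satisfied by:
  {a: True, o: True}
  {a: True, o: False}
  {o: True, a: False}


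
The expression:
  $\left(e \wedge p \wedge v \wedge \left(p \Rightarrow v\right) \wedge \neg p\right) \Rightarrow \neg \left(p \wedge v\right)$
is always true.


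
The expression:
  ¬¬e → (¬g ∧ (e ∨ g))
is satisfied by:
  {g: False, e: False}
  {e: True, g: False}
  {g: True, e: False}


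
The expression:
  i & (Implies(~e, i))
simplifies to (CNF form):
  i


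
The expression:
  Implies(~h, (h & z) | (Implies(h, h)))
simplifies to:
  True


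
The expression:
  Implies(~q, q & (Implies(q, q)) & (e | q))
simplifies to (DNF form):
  q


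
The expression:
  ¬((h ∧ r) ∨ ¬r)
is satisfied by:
  {r: True, h: False}


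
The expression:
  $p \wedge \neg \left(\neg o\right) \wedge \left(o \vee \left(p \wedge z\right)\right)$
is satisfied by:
  {p: True, o: True}


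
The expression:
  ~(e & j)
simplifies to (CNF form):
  ~e | ~j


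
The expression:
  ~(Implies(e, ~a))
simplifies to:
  a & e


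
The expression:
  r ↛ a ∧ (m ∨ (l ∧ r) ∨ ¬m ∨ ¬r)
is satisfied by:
  {r: True, a: False}


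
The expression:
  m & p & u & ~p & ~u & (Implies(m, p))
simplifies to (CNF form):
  False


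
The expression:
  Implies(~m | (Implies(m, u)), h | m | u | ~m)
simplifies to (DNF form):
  True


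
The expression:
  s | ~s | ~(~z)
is always true.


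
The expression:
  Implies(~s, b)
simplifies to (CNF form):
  b | s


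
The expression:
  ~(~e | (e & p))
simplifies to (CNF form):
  e & ~p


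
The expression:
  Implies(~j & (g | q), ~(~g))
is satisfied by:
  {g: True, j: True, q: False}
  {g: True, j: False, q: False}
  {j: True, g: False, q: False}
  {g: False, j: False, q: False}
  {g: True, q: True, j: True}
  {g: True, q: True, j: False}
  {q: True, j: True, g: False}


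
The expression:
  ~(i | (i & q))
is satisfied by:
  {i: False}


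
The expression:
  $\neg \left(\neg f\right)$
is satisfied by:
  {f: True}


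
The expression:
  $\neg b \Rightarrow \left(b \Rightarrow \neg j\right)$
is always true.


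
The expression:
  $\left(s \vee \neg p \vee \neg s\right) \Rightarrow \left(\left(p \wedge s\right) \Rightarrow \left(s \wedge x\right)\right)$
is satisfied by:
  {x: True, s: False, p: False}
  {s: False, p: False, x: False}
  {x: True, p: True, s: False}
  {p: True, s: False, x: False}
  {x: True, s: True, p: False}
  {s: True, x: False, p: False}
  {x: True, p: True, s: True}


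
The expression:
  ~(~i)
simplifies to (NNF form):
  i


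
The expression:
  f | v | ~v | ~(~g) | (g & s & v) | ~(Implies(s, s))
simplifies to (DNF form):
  True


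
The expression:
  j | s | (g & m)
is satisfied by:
  {m: True, s: True, j: True, g: True}
  {m: True, s: True, j: True, g: False}
  {s: True, j: True, g: True, m: False}
  {s: True, j: True, g: False, m: False}
  {m: True, s: True, g: True, j: False}
  {m: True, s: True, g: False, j: False}
  {s: True, g: True, j: False, m: False}
  {s: True, g: False, j: False, m: False}
  {m: True, j: True, g: True, s: False}
  {m: True, j: True, g: False, s: False}
  {j: True, g: True, s: False, m: False}
  {j: True, s: False, g: False, m: False}
  {m: True, g: True, s: False, j: False}


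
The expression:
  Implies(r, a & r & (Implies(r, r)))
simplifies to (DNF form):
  a | ~r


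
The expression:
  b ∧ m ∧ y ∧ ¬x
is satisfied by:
  {m: True, b: True, y: True, x: False}


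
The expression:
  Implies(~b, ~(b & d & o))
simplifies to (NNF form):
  True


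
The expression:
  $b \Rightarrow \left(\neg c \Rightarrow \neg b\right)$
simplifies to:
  $c \vee \neg b$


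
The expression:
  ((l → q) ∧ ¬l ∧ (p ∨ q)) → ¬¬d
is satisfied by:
  {d: True, l: True, q: False, p: False}
  {d: True, l: True, p: True, q: False}
  {d: True, l: True, q: True, p: False}
  {d: True, l: True, p: True, q: True}
  {d: True, q: False, p: False, l: False}
  {d: True, p: True, q: False, l: False}
  {d: True, q: True, p: False, l: False}
  {d: True, p: True, q: True, l: False}
  {l: True, q: False, p: False, d: False}
  {p: True, l: True, q: False, d: False}
  {l: True, q: True, p: False, d: False}
  {p: True, l: True, q: True, d: False}
  {l: False, q: False, p: False, d: False}


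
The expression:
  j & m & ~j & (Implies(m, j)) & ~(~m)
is never true.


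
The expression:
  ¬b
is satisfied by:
  {b: False}


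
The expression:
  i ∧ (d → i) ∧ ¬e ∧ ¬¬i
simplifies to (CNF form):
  i ∧ ¬e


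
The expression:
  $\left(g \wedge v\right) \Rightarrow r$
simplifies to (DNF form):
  $r \vee \neg g \vee \neg v$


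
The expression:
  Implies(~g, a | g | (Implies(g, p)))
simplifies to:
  True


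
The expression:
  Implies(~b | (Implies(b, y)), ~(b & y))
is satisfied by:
  {y: False, b: False}
  {b: True, y: False}
  {y: True, b: False}


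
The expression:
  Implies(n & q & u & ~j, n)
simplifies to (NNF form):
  True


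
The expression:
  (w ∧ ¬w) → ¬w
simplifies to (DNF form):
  True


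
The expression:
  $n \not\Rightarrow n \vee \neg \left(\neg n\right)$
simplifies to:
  $n$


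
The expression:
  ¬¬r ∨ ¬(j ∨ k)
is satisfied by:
  {r: True, j: False, k: False}
  {r: True, k: True, j: False}
  {r: True, j: True, k: False}
  {r: True, k: True, j: True}
  {k: False, j: False, r: False}


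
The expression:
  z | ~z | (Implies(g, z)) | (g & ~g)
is always true.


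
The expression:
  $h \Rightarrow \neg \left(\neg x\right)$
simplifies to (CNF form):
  $x \vee \neg h$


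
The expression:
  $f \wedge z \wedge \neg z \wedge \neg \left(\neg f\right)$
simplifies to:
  $\text{False}$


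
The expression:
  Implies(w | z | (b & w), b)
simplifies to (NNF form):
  b | (~w & ~z)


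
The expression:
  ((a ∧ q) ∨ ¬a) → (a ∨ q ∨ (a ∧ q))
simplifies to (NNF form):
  a ∨ q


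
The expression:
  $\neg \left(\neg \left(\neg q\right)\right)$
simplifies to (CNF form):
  $\neg q$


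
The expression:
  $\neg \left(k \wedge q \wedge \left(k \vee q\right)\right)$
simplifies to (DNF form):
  $\neg k \vee \neg q$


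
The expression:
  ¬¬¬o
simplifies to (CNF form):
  ¬o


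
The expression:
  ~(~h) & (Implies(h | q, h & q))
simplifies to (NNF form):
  h & q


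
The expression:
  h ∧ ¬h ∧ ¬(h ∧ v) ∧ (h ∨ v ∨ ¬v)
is never true.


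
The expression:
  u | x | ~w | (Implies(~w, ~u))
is always true.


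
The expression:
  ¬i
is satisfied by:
  {i: False}


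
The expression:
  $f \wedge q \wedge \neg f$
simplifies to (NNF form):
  $\text{False}$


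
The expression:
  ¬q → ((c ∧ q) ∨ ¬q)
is always true.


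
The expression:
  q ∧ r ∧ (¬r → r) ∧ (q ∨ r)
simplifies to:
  q ∧ r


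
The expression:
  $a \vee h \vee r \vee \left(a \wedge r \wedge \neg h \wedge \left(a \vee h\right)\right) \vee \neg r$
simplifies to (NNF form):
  $\text{True}$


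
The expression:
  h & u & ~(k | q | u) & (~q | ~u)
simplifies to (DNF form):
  False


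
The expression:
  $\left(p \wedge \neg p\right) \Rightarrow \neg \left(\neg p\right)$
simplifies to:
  $\text{True}$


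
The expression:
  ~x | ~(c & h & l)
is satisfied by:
  {l: False, c: False, x: False, h: False}
  {h: True, l: False, c: False, x: False}
  {x: True, l: False, c: False, h: False}
  {h: True, x: True, l: False, c: False}
  {c: True, h: False, l: False, x: False}
  {h: True, c: True, l: False, x: False}
  {x: True, c: True, h: False, l: False}
  {h: True, x: True, c: True, l: False}
  {l: True, x: False, c: False, h: False}
  {h: True, l: True, x: False, c: False}
  {x: True, l: True, h: False, c: False}
  {h: True, x: True, l: True, c: False}
  {c: True, l: True, x: False, h: False}
  {h: True, c: True, l: True, x: False}
  {x: True, c: True, l: True, h: False}


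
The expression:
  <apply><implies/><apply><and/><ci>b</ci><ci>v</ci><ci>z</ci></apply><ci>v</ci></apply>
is always true.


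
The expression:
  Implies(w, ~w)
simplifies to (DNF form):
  ~w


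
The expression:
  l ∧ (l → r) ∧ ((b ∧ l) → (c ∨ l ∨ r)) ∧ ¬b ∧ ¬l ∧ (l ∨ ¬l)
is never true.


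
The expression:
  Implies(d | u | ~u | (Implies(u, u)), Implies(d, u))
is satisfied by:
  {u: True, d: False}
  {d: False, u: False}
  {d: True, u: True}


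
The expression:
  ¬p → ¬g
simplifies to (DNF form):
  p ∨ ¬g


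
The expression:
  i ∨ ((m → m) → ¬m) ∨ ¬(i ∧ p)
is always true.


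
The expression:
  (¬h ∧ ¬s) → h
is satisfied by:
  {s: True, h: True}
  {s: True, h: False}
  {h: True, s: False}


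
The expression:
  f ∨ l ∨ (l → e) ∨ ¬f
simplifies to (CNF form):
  True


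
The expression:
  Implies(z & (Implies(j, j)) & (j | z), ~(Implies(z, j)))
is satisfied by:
  {z: False, j: False}
  {j: True, z: False}
  {z: True, j: False}


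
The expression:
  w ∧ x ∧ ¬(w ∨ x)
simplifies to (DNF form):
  False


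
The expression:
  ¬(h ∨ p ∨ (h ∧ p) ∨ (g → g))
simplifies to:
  False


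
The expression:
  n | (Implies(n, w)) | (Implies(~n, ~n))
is always true.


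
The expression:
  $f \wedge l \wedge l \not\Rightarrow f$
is never true.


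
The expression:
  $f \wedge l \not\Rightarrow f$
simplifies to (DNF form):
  $\text{False}$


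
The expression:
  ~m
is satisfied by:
  {m: False}


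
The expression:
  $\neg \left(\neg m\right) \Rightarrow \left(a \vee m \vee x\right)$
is always true.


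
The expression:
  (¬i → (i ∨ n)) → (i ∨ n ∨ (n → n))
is always true.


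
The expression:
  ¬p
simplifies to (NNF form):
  ¬p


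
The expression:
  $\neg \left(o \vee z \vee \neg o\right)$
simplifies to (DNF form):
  $\text{False}$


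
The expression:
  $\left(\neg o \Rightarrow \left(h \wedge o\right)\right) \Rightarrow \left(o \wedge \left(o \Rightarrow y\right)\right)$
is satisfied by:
  {y: True, o: False}
  {o: False, y: False}
  {o: True, y: True}


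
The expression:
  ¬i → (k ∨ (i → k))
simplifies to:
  True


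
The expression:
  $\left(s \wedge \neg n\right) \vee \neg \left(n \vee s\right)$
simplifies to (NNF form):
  $\neg n$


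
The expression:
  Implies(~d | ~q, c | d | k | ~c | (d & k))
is always true.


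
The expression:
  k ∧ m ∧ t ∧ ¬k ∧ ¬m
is never true.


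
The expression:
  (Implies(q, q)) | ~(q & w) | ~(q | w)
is always true.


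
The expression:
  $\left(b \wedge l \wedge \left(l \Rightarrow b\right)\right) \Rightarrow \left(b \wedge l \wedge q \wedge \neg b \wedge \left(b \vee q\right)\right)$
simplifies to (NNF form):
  $\neg b \vee \neg l$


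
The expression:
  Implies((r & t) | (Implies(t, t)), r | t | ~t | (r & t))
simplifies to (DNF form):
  True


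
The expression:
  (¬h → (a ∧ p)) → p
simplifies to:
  p ∨ ¬h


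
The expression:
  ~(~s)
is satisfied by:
  {s: True}


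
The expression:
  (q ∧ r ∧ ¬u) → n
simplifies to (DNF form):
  n ∨ u ∨ ¬q ∨ ¬r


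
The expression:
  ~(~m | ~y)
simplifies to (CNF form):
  m & y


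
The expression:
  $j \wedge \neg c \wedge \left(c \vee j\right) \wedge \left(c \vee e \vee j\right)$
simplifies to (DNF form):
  $j \wedge \neg c$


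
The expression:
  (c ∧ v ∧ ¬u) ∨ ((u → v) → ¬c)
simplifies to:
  (u ∧ ¬v) ∨ (v ∧ ¬u) ∨ ¬c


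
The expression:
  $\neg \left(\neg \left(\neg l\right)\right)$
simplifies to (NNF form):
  $\neg l$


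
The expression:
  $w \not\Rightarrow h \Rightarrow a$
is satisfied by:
  {a: True, h: True, w: False}
  {a: True, w: False, h: False}
  {h: True, w: False, a: False}
  {h: False, w: False, a: False}
  {a: True, h: True, w: True}
  {a: True, w: True, h: False}
  {h: True, w: True, a: False}


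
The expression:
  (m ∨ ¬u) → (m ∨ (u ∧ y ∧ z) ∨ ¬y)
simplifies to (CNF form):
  m ∨ u ∨ ¬y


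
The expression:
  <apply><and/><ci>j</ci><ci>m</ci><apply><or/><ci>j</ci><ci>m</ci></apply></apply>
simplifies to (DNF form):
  <apply><and/><ci>j</ci><ci>m</ci></apply>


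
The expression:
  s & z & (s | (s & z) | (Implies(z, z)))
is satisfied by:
  {z: True, s: True}


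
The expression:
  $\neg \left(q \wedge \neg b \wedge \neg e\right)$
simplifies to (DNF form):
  $b \vee e \vee \neg q$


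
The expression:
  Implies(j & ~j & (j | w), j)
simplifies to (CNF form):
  True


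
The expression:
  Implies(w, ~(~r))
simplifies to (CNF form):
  r | ~w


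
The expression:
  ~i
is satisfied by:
  {i: False}


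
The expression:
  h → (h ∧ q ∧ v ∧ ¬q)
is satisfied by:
  {h: False}


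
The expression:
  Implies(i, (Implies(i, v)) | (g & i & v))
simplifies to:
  v | ~i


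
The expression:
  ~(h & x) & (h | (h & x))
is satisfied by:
  {h: True, x: False}


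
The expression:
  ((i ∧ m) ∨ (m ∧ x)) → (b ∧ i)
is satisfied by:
  {b: True, m: False, x: False, i: False}
  {b: False, m: False, x: False, i: False}
  {i: True, b: True, m: False, x: False}
  {i: True, b: False, m: False, x: False}
  {x: True, b: True, m: False, i: False}
  {x: True, b: False, m: False, i: False}
  {i: True, x: True, b: True, m: False}
  {i: True, x: True, b: False, m: False}
  {m: True, b: True, i: False, x: False}
  {m: True, b: False, i: False, x: False}
  {i: True, m: True, b: True, x: False}
  {i: True, x: True, m: True, b: True}


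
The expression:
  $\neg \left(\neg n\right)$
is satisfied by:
  {n: True}


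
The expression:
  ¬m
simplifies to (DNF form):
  ¬m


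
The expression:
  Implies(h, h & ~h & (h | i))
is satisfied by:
  {h: False}


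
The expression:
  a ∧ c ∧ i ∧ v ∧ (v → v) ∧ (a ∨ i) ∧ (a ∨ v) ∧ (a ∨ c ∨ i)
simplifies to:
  a ∧ c ∧ i ∧ v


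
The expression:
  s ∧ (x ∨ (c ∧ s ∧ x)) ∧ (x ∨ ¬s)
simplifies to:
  s ∧ x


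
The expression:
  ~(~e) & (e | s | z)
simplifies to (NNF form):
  e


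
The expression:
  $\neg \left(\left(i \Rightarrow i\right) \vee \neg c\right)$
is never true.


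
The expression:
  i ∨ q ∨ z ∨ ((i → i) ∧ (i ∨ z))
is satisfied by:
  {i: True, q: True, z: True}
  {i: True, q: True, z: False}
  {i: True, z: True, q: False}
  {i: True, z: False, q: False}
  {q: True, z: True, i: False}
  {q: True, z: False, i: False}
  {z: True, q: False, i: False}


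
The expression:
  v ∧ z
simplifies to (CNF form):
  v ∧ z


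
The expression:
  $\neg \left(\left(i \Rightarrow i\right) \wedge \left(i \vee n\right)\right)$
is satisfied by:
  {n: False, i: False}


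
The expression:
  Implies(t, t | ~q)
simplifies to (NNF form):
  True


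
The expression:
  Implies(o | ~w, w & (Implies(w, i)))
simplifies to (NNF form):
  w & (i | ~o)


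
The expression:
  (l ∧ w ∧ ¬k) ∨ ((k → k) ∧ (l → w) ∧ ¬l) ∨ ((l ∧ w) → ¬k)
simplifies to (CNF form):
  ¬k ∨ ¬l ∨ ¬w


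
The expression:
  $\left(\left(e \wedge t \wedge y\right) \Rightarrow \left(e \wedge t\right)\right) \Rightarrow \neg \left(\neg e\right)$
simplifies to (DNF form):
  $e$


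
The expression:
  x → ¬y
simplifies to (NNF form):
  ¬x ∨ ¬y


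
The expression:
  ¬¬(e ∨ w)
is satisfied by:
  {e: True, w: True}
  {e: True, w: False}
  {w: True, e: False}


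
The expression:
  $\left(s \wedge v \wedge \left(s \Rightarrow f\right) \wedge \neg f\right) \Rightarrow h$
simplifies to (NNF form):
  $\text{True}$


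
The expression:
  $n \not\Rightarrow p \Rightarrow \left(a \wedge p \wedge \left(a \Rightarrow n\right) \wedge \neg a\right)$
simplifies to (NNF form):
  $p \vee \neg n$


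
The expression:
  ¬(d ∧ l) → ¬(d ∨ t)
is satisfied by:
  {l: True, d: False, t: False}
  {d: False, t: False, l: False}
  {l: True, d: True, t: False}
  {t: True, l: True, d: True}


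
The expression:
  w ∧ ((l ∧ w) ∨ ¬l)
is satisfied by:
  {w: True}


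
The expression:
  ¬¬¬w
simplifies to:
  ¬w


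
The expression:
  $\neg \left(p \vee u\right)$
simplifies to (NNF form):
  $\neg p \wedge \neg u$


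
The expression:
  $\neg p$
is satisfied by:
  {p: False}


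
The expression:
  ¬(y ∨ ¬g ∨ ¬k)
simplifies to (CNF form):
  g ∧ k ∧ ¬y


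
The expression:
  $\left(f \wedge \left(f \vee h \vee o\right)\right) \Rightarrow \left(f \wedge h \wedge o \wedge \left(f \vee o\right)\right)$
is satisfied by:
  {h: True, o: True, f: False}
  {h: True, o: False, f: False}
  {o: True, h: False, f: False}
  {h: False, o: False, f: False}
  {f: True, h: True, o: True}


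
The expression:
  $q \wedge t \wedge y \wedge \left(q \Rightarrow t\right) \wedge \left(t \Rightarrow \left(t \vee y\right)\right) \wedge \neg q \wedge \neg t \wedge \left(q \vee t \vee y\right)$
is never true.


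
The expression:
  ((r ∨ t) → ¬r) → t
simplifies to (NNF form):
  r ∨ t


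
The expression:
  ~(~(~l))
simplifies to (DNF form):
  ~l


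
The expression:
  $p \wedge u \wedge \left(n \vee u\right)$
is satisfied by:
  {p: True, u: True}


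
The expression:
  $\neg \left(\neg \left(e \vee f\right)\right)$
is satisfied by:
  {e: True, f: True}
  {e: True, f: False}
  {f: True, e: False}


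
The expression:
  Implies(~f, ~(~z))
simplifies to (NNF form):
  f | z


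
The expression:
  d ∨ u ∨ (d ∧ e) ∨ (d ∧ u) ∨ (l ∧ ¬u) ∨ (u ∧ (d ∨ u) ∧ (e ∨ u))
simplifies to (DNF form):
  d ∨ l ∨ u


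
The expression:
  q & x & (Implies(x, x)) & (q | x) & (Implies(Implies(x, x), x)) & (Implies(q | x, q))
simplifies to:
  q & x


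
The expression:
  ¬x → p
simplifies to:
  p ∨ x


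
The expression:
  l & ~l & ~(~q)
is never true.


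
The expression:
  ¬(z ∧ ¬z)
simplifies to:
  True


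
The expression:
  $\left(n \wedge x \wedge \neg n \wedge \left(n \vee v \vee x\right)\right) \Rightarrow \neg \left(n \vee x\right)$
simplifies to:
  $\text{True}$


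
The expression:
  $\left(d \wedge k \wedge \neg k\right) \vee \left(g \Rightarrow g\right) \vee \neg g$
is always true.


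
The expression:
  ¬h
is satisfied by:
  {h: False}


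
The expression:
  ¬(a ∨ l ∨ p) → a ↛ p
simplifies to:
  a ∨ l ∨ p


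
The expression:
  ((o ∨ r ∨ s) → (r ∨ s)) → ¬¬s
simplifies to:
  s ∨ (o ∧ ¬r)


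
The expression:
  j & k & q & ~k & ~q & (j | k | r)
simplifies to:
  False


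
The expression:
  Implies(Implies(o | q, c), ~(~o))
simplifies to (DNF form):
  o | (q & ~c)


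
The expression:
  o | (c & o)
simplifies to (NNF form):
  o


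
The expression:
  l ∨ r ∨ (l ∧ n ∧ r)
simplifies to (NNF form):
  l ∨ r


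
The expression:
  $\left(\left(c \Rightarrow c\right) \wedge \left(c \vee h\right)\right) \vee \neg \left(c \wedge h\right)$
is always true.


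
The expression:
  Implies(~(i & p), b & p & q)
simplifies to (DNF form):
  (i & p) | (b & i & p) | (b & p & q) | (i & p & q)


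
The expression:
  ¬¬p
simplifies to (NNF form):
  p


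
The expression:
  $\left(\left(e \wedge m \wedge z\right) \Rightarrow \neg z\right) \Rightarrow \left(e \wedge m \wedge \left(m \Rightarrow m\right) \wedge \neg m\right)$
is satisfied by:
  {z: True, m: True, e: True}


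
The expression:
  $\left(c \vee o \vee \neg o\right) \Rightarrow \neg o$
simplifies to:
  $\neg o$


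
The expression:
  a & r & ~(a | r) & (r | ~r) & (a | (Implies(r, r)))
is never true.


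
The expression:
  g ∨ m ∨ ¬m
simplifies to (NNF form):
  True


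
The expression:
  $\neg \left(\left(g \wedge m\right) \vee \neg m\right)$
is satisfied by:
  {m: True, g: False}


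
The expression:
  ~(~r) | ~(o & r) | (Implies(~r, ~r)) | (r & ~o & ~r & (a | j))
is always true.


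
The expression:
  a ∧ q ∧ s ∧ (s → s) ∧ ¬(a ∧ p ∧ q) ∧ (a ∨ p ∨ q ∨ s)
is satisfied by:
  {a: True, q: True, s: True, p: False}


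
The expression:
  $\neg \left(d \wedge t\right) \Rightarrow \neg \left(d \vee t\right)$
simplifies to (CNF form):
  $\left(d \vee \neg d\right) \wedge \left(d \vee \neg t\right) \wedge \left(t \vee \neg d\right) \wedge \left(t \vee \neg t\right)$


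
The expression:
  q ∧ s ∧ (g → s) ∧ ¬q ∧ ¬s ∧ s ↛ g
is never true.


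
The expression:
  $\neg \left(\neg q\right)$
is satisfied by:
  {q: True}


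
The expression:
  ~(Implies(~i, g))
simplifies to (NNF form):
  ~g & ~i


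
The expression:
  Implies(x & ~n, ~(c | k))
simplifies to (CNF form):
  (n | ~c | ~x) & (n | ~k | ~x)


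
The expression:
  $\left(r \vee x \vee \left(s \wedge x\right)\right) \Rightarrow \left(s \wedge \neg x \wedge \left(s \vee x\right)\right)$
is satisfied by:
  {s: True, x: False, r: False}
  {x: False, r: False, s: False}
  {r: True, s: True, x: False}


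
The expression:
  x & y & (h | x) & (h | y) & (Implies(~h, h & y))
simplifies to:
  h & x & y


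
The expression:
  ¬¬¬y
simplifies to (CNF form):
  ¬y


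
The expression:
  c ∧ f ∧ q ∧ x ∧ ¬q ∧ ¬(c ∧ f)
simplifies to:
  False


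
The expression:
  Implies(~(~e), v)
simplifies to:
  v | ~e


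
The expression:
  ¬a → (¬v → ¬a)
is always true.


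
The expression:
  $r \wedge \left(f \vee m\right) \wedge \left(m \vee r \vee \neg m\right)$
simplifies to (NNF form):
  $r \wedge \left(f \vee m\right)$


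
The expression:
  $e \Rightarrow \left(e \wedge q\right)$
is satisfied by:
  {q: True, e: False}
  {e: False, q: False}
  {e: True, q: True}


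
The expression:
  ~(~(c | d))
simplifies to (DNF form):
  c | d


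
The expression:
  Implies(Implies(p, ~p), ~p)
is always true.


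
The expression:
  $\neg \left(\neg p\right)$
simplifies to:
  $p$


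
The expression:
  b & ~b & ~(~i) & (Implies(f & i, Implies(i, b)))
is never true.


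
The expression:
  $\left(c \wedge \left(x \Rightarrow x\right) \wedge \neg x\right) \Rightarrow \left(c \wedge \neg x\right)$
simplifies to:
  $\text{True}$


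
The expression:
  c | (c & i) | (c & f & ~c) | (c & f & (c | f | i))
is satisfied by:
  {c: True}


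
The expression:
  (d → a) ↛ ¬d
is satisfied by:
  {a: True, d: True}


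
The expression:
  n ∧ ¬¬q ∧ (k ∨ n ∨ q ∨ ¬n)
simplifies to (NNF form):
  n ∧ q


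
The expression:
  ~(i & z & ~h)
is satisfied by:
  {h: True, z: False, i: False}
  {h: False, z: False, i: False}
  {i: True, h: True, z: False}
  {i: True, h: False, z: False}
  {z: True, h: True, i: False}
  {z: True, h: False, i: False}
  {z: True, i: True, h: True}


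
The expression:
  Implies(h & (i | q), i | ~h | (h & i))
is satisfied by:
  {i: True, h: False, q: False}
  {h: False, q: False, i: False}
  {i: True, q: True, h: False}
  {q: True, h: False, i: False}
  {i: True, h: True, q: False}
  {h: True, i: False, q: False}
  {i: True, q: True, h: True}


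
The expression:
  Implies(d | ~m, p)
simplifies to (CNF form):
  (m | p) & (p | ~d)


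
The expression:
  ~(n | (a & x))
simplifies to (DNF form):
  (~a & ~n) | (~n & ~x)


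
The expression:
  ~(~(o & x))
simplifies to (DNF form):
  o & x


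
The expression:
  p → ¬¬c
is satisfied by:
  {c: True, p: False}
  {p: False, c: False}
  {p: True, c: True}


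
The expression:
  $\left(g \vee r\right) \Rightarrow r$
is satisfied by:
  {r: True, g: False}
  {g: False, r: False}
  {g: True, r: True}


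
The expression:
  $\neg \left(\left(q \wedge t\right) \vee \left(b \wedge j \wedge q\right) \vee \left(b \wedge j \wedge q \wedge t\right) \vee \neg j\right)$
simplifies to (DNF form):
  $\left(j \wedge \neg q\right) \vee \left(j \wedge \neg b \wedge \neg q\right) \vee \left(j \wedge \neg b \wedge \neg t\right) \vee \left(j \wedge \neg q \wedge \neg t\right)$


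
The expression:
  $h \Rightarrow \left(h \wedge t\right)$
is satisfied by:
  {t: True, h: False}
  {h: False, t: False}
  {h: True, t: True}


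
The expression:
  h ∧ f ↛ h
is never true.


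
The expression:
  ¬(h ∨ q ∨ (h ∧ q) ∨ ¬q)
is never true.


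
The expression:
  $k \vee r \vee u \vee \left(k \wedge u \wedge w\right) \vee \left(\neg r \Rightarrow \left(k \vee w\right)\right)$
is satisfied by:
  {r: True, k: True, u: True, w: True}
  {r: True, k: True, u: True, w: False}
  {r: True, k: True, w: True, u: False}
  {r: True, k: True, w: False, u: False}
  {r: True, u: True, w: True, k: False}
  {r: True, u: True, w: False, k: False}
  {r: True, u: False, w: True, k: False}
  {r: True, u: False, w: False, k: False}
  {k: True, u: True, w: True, r: False}
  {k: True, u: True, w: False, r: False}
  {k: True, w: True, u: False, r: False}
  {k: True, w: False, u: False, r: False}
  {u: True, w: True, k: False, r: False}
  {u: True, k: False, w: False, r: False}
  {w: True, k: False, u: False, r: False}


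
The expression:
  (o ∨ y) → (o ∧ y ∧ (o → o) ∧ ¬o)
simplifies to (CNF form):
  ¬o ∧ ¬y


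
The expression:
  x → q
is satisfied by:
  {q: True, x: False}
  {x: False, q: False}
  {x: True, q: True}


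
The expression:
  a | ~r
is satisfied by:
  {a: True, r: False}
  {r: False, a: False}
  {r: True, a: True}


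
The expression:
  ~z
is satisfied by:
  {z: False}


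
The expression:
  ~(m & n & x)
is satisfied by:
  {x: False, m: False, n: False}
  {n: True, x: False, m: False}
  {m: True, x: False, n: False}
  {n: True, m: True, x: False}
  {x: True, n: False, m: False}
  {n: True, x: True, m: False}
  {m: True, x: True, n: False}


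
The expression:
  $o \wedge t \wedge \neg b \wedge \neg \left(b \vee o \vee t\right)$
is never true.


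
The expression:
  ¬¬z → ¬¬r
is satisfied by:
  {r: True, z: False}
  {z: False, r: False}
  {z: True, r: True}


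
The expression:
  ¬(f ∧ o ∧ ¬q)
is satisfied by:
  {q: True, o: False, f: False}
  {o: False, f: False, q: False}
  {f: True, q: True, o: False}
  {f: True, o: False, q: False}
  {q: True, o: True, f: False}
  {o: True, q: False, f: False}
  {f: True, o: True, q: True}


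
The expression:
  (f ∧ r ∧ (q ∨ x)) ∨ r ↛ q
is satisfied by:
  {r: True, f: True, q: False}
  {r: True, f: False, q: False}
  {r: True, q: True, f: True}


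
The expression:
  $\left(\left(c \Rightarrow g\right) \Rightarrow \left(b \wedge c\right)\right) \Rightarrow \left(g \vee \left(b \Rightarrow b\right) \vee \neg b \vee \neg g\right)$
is always true.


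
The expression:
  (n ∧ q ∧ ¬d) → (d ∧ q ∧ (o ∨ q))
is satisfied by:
  {d: True, q: False, n: False}
  {q: False, n: False, d: False}
  {n: True, d: True, q: False}
  {n: True, q: False, d: False}
  {d: True, q: True, n: False}
  {q: True, d: False, n: False}
  {n: True, q: True, d: True}


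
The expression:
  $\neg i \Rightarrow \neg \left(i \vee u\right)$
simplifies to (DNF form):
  $i \vee \neg u$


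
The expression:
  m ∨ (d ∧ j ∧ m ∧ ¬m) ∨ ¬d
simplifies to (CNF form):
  m ∨ ¬d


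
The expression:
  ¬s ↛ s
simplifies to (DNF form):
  True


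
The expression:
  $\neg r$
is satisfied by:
  {r: False}


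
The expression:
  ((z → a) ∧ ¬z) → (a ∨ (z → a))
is always true.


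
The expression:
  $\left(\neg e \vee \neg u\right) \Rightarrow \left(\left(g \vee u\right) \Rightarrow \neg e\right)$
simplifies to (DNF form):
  $u \vee \neg e \vee \neg g$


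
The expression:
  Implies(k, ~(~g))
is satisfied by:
  {g: True, k: False}
  {k: False, g: False}
  {k: True, g: True}


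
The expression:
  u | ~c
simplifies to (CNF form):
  u | ~c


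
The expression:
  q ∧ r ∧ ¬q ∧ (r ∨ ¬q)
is never true.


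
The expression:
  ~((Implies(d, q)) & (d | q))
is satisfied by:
  {q: False}


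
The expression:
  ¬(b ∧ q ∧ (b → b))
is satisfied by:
  {q: False, b: False}
  {b: True, q: False}
  {q: True, b: False}


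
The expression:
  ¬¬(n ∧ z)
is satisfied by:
  {z: True, n: True}


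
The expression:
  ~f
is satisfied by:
  {f: False}


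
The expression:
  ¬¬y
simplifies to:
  y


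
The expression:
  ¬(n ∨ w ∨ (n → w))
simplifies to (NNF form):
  False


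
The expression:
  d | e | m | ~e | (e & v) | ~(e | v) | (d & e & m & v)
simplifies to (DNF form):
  True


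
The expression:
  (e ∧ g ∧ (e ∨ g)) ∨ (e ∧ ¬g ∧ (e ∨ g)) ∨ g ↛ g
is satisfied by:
  {e: True}


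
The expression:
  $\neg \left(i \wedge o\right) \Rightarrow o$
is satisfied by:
  {o: True}


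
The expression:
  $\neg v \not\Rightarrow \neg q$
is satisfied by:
  {q: True, v: False}


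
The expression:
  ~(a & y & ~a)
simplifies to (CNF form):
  True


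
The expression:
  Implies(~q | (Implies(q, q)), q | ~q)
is always true.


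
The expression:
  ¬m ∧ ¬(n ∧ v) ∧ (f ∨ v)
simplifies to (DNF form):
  (f ∧ ¬m ∧ ¬n) ∨ (f ∧ ¬m ∧ ¬v) ∨ (v ∧ ¬m ∧ ¬n) ∨ (v ∧ ¬m ∧ ¬v)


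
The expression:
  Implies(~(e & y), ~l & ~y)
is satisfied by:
  {e: True, l: False, y: False}
  {l: False, y: False, e: False}
  {y: True, e: True, l: False}
  {y: True, e: True, l: True}


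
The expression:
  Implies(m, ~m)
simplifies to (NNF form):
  ~m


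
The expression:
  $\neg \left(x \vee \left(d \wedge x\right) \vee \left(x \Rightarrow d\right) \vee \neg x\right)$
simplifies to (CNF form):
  $\text{False}$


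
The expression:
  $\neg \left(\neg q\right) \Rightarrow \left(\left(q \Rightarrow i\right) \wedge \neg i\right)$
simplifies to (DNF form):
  $\neg q$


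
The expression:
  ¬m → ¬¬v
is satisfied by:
  {m: True, v: True}
  {m: True, v: False}
  {v: True, m: False}


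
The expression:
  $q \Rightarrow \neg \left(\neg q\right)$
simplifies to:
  $\text{True}$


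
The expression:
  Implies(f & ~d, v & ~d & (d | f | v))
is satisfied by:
  {d: True, v: True, f: False}
  {d: True, v: False, f: False}
  {v: True, d: False, f: False}
  {d: False, v: False, f: False}
  {f: True, d: True, v: True}
  {f: True, d: True, v: False}
  {f: True, v: True, d: False}


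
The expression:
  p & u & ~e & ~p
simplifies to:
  False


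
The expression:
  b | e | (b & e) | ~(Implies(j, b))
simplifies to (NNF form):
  b | e | j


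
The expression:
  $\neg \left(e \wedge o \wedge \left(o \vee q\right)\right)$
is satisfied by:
  {e: False, o: False}
  {o: True, e: False}
  {e: True, o: False}


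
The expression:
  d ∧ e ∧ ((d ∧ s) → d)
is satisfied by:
  {e: True, d: True}


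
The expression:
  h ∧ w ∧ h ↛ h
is never true.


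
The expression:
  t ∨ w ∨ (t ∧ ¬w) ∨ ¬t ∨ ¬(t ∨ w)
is always true.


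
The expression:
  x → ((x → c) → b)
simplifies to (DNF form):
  b ∨ ¬c ∨ ¬x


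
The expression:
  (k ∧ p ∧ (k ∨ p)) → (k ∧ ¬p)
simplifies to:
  ¬k ∨ ¬p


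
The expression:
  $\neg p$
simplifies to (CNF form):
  $\neg p$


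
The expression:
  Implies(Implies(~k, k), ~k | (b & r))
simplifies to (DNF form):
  ~k | (b & r)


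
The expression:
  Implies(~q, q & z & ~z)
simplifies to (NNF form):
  q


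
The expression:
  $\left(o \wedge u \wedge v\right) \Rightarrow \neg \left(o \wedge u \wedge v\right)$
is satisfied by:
  {u: False, v: False, o: False}
  {o: True, u: False, v: False}
  {v: True, u: False, o: False}
  {o: True, v: True, u: False}
  {u: True, o: False, v: False}
  {o: True, u: True, v: False}
  {v: True, u: True, o: False}


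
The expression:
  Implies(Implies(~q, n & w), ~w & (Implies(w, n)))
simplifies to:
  ~w | (~n & ~q)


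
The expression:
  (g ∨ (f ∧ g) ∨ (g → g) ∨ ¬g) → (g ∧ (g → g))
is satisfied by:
  {g: True}


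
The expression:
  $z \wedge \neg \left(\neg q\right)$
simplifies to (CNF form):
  $q \wedge z$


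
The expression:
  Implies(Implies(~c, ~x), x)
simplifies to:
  x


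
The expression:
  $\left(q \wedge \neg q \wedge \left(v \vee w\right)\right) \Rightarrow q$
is always true.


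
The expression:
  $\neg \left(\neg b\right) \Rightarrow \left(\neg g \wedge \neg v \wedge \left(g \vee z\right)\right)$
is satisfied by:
  {z: True, g: False, b: False, v: False}
  {v: False, g: False, z: False, b: False}
  {v: True, z: True, g: False, b: False}
  {v: True, g: False, z: False, b: False}
  {z: True, g: True, v: False, b: False}
  {g: True, v: False, z: False, b: False}
  {v: True, g: True, z: True, b: False}
  {v: True, g: True, z: False, b: False}
  {b: True, z: True, v: False, g: False}


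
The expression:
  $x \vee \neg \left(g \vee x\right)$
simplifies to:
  $x \vee \neg g$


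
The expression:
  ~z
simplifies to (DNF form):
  ~z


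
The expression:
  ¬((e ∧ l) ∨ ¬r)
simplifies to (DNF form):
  (r ∧ ¬e) ∨ (r ∧ ¬l)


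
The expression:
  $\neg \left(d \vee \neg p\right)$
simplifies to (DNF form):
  $p \wedge \neg d$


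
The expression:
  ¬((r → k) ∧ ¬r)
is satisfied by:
  {r: True}


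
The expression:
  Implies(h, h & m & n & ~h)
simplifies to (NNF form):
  ~h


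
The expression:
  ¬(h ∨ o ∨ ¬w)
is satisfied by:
  {w: True, o: False, h: False}


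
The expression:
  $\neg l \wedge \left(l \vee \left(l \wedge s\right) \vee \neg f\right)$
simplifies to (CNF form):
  $\neg f \wedge \neg l$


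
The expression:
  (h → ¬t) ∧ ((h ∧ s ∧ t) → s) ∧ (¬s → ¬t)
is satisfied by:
  {s: True, t: False, h: False}
  {s: False, t: False, h: False}
  {h: True, s: True, t: False}
  {h: True, s: False, t: False}
  {t: True, s: True, h: False}


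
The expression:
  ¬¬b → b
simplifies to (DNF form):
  True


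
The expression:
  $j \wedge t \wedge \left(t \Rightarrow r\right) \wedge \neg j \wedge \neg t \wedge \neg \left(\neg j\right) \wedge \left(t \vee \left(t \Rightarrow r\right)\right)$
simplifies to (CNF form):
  $\text{False}$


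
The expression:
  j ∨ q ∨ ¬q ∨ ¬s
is always true.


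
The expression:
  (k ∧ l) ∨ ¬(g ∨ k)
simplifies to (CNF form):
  (k ∨ ¬g) ∧ (k ∨ ¬k) ∧ (l ∨ ¬g) ∧ (l ∨ ¬k)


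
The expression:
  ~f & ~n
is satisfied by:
  {n: False, f: False}


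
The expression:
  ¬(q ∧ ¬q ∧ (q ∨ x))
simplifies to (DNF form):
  True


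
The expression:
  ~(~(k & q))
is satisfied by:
  {q: True, k: True}


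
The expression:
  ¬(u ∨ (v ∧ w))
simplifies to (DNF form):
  (¬u ∧ ¬v) ∨ (¬u ∧ ¬w)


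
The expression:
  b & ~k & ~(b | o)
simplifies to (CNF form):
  False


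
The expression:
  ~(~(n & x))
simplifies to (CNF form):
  n & x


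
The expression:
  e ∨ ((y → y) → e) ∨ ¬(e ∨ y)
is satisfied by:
  {e: True, y: False}
  {y: False, e: False}
  {y: True, e: True}


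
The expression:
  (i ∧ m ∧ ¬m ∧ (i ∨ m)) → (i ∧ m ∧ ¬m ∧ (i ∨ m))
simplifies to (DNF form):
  True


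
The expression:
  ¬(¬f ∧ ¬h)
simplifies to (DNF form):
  f ∨ h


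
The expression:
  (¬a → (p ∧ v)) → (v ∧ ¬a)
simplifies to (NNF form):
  ¬a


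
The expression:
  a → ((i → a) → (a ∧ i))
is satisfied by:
  {i: True, a: False}
  {a: False, i: False}
  {a: True, i: True}


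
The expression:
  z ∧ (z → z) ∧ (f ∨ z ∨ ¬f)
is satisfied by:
  {z: True}


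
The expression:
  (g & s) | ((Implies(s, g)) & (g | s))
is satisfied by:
  {g: True}


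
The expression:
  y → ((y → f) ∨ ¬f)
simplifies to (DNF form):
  True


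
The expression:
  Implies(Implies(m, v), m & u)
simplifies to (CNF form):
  m & (u | ~v)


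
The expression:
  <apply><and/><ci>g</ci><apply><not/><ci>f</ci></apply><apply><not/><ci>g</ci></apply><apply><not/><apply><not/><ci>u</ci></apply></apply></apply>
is never true.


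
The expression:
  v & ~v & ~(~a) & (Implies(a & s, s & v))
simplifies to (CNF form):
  False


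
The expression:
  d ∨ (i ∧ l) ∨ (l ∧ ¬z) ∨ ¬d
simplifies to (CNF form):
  True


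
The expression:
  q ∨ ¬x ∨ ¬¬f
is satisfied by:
  {q: True, f: True, x: False}
  {q: True, f: False, x: False}
  {f: True, q: False, x: False}
  {q: False, f: False, x: False}
  {x: True, q: True, f: True}
  {x: True, q: True, f: False}
  {x: True, f: True, q: False}


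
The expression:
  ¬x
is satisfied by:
  {x: False}


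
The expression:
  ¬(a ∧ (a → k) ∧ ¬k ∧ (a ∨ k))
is always true.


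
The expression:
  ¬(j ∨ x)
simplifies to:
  ¬j ∧ ¬x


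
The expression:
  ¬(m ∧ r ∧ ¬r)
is always true.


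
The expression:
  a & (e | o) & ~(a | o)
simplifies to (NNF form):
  False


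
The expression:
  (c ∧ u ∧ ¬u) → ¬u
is always true.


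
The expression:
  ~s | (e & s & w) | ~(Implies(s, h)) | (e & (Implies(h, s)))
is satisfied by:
  {e: True, s: False, h: False}
  {s: False, h: False, e: False}
  {h: True, e: True, s: False}
  {h: True, s: False, e: False}
  {e: True, s: True, h: False}
  {s: True, e: False, h: False}
  {h: True, s: True, e: True}


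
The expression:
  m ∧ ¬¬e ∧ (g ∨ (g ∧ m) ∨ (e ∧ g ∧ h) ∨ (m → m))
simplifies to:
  e ∧ m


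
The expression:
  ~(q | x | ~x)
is never true.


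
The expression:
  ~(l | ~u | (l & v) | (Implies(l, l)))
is never true.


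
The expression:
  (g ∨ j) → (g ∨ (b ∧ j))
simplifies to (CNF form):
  b ∨ g ∨ ¬j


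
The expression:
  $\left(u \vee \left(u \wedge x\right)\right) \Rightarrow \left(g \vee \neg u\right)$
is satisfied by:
  {g: True, u: False}
  {u: False, g: False}
  {u: True, g: True}


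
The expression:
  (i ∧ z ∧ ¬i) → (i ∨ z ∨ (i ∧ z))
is always true.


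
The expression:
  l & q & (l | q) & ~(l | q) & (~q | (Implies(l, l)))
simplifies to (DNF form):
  False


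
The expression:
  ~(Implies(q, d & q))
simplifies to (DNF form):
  q & ~d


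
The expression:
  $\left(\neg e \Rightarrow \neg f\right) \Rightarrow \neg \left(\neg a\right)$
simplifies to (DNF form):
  $a \vee \left(f \wedge \neg e\right)$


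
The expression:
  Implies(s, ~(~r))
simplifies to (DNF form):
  r | ~s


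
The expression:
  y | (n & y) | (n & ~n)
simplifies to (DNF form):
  y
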